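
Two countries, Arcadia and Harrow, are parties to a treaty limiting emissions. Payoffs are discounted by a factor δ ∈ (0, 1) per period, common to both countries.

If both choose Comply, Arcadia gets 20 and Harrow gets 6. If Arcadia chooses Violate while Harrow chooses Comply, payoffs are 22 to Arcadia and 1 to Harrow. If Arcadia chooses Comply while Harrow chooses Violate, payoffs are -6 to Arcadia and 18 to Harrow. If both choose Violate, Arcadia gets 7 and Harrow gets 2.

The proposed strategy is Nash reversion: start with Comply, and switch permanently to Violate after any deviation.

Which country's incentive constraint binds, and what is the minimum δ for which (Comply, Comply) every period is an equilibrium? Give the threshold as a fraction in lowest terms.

Harrow; δ ≥ 3/4

For Arcadia: deviation gain 22−20 = 2, per-period punishment loss 20−7 = 13. IC gives δ ≥ 2/15.
For Harrow: gain 12, loss 4 per period, so δ ≥ 12/16 = 3/4.
The tighter constraint is Harrow's, so cooperation needs δ ≥ 3/4.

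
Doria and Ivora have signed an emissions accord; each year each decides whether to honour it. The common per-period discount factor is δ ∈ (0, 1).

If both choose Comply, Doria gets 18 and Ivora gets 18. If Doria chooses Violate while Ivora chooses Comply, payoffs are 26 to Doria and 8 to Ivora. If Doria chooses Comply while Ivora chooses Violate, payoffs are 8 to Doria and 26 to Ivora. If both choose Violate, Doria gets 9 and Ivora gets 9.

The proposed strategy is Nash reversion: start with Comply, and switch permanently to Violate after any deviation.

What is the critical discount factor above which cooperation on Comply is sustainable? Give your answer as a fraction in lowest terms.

8/17

One-period gain from deviating is 26 − 18 = 8. The loss is 18 − 9 = 9 in every subsequent period, with present value 9·δ/(1−δ).
Deviation is unprofitable when 9·δ/(1−δ) ≥ 8, i.e. δ/(1−δ) ≥ 8/9.
Equivalently δ ≥ 8/(8+9) = 8/17.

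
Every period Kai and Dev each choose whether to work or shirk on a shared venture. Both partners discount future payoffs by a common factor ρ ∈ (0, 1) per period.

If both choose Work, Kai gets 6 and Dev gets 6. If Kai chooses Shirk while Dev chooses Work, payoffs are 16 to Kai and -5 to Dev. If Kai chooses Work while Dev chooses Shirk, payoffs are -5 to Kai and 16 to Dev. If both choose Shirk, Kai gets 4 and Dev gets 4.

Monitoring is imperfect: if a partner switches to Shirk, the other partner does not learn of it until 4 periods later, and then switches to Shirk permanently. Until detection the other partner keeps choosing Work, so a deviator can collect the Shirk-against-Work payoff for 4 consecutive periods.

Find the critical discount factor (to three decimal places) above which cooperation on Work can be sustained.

0.955

A deviator earns 16 for 4 periods, then 4 forever; cooperating earns 6 forever. Multiplying the IC by (1−ρ):
6 ≥ 16(1−ρ^4) + 4ρ^4, so 12·ρ^4 ≥ 10 and ρ^4 ≥ 5/6.
ρ ≥ (5/6)^(1/4) ≈ 0.955.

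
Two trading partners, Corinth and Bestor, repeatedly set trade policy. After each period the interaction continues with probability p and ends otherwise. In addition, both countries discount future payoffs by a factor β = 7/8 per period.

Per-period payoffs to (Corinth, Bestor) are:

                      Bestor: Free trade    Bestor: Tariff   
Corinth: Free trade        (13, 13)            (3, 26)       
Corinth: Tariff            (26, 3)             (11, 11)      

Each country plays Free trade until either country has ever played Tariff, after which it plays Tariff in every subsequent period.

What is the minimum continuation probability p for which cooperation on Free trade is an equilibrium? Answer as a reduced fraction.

Expected continuation weight on next period's payoff is β·p = 7/8·p, which plays the role of the discount factor.
Cooperation requires 7/8·p ≥ (26−13)/(26−11) = 13/15, hence p ≥ 104/105.

104/105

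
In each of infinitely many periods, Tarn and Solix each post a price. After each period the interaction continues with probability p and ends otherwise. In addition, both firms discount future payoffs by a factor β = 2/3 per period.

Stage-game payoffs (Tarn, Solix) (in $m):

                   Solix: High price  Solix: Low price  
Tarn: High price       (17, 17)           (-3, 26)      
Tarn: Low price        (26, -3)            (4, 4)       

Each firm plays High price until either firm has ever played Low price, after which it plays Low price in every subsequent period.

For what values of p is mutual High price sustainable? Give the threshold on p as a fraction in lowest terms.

27/44

Expected continuation weight on next period's payoff is β·p = 2/3·p, which plays the role of the discount factor.
Cooperation requires 2/3·p ≥ (26−17)/(26−4) = 9/22, hence p ≥ 27/44.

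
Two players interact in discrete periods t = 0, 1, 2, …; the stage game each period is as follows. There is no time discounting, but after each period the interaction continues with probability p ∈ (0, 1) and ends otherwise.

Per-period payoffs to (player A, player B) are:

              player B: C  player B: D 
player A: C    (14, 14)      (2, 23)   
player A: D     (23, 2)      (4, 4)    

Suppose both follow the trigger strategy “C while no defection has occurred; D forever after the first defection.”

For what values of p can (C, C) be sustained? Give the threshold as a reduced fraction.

Expected cooperation value is 14 + p·14 + p²·14 + … = 14/(1−p); deviation gives 23 + p·4/(1−p).
14 ≥ 23(1−p) + 4p ⇒ 19p ≥ 9 ⇒ p ≥ 9/19.

9/19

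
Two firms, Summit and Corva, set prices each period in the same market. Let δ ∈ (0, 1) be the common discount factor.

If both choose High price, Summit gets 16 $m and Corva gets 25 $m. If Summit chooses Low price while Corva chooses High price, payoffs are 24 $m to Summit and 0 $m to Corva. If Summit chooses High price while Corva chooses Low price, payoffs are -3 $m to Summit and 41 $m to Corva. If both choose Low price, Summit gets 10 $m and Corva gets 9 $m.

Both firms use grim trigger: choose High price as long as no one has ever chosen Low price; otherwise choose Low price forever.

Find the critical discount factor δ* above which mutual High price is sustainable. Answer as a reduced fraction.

4/7

Summit's threshold: (24−16)/(24−10) = 4/7.
Corva's threshold: (41−25)/(41−9) = 1/2.
4/7 > 1/2, so Summit binds and δ* = 4/7.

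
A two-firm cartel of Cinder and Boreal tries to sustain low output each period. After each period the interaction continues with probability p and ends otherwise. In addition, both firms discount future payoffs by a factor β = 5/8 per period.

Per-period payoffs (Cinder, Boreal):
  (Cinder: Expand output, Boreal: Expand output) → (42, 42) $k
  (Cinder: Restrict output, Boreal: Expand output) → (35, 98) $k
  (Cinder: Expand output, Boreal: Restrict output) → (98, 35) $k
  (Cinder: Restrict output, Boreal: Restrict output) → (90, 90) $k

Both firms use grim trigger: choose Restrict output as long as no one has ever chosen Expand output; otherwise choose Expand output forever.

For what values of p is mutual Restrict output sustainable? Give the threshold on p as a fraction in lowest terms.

With continuation probability p and discount β, the effective per-period discount factor is βp.
Grim-trigger IC: βp ≥ (98−90)/(98−42) = 1/7.
So p ≥ (1/7)/(5/8) = 8/35.

8/35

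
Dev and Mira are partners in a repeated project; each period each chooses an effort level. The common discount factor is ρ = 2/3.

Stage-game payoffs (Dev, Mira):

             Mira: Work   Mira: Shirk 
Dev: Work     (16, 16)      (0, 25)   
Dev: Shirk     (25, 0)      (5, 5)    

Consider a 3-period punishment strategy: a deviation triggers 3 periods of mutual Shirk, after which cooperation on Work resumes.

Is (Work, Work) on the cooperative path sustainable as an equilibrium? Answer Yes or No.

Yes

IC: ρ+…+ρ^3 ≥ (25−16)/(16−5) = 9/11.
At ρ = 2/3: partial sum = 1.4074 ≥ 0.8182. Cooperation sustainable.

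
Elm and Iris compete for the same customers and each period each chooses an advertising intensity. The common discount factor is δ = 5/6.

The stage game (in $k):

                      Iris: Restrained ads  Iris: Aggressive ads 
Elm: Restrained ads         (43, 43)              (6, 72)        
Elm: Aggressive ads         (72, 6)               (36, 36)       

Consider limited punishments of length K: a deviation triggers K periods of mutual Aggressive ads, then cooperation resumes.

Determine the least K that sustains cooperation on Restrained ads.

Need Σ_{k=1}^{K} δ^k ≥ (72−43)/(43−36) = 4.1429 at δ = 5/6.
At K = 9 the sum is 4.0310 < 4.1429; at K = 10 it is 4.1925 ≥ 4.1429.
So the minimum punishment length is K = 10.

10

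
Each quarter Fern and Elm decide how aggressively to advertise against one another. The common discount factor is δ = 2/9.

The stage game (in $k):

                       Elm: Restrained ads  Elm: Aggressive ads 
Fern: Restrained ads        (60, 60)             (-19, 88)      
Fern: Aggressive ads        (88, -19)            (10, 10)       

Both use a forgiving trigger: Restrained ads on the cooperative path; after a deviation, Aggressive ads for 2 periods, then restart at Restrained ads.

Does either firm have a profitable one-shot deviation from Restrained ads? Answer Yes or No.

A one-shot deviation gives 88 now, then 10 for 2 periods, then back to 60.
Gain from deviating: (88−60) today; loss: (60−10) in each of the next 2 periods.
No-deviation condition: (60−10)(δ+…+δ^2) ≥ 88−60, i.e. δ+…+δ^2 ≥ 14/25.
At δ = 2/9: δ+…+δ^2 = 0.2716 < 0.5600.
So cooperation is not sustainable.

Yes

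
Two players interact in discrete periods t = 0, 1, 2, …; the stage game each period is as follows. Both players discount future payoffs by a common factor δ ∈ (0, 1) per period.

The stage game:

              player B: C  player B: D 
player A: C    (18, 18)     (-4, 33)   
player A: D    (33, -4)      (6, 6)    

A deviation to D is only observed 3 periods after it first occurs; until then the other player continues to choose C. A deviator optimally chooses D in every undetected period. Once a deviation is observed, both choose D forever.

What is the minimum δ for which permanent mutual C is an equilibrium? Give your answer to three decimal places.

0.822

A deviator earns 33 for 3 periods, then 6 forever; cooperating earns 18 forever. Multiplying the IC by (1−δ):
18 ≥ 33(1−δ^3) + 6δ^3, so 27·δ^3 ≥ 15 and δ^3 ≥ 5/9.
δ ≥ (5/9)^(1/3) ≈ 0.822.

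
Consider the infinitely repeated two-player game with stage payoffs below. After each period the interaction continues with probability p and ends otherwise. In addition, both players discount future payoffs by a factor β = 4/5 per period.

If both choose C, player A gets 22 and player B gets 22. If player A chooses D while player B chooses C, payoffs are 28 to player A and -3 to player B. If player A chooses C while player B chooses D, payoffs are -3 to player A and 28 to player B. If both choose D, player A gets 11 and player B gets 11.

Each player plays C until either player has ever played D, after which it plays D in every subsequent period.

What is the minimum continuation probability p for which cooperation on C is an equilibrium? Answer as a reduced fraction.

15/34

With continuation probability p and discount β, the effective per-period discount factor is βp.
Grim-trigger IC: βp ≥ (28−22)/(28−11) = 6/17.
So p ≥ (6/17)/(4/5) = 15/34.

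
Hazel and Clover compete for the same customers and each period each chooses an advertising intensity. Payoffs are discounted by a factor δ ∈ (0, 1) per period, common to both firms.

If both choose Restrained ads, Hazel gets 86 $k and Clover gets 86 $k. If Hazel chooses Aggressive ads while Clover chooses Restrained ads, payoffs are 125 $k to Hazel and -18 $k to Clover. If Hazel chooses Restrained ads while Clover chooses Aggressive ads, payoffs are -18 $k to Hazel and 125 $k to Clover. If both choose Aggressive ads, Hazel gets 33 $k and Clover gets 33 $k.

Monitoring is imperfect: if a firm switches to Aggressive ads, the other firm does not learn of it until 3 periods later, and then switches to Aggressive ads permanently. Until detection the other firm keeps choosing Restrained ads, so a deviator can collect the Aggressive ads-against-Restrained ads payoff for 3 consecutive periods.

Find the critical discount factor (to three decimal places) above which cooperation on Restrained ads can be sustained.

0.751

Deviating for the 3 undetected periods gains 125−86 = 39 per period over cooperation, then loses 86−33 = 53 per period forever once punishment starts.
Gain: 39(1 + δ + … + δ^2); loss: 53·δ^3/(1−δ).
No profitable deviation ⇔ 39(1−δ^3) ≤ 53·δ^3, i.e. δ^3 ≥ 39/(39+53) = 39/92.
Hence δ ≥ (39/92)^(1/3) ≈ 0.751.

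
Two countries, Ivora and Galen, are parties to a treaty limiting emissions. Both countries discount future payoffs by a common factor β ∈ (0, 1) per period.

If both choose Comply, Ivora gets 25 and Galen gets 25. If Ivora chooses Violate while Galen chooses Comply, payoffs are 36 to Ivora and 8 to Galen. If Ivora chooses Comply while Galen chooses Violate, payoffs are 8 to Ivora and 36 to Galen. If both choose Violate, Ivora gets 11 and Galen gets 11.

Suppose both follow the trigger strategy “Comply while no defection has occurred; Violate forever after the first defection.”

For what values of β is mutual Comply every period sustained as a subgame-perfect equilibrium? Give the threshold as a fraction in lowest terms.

11/25

Under grim trigger the critical discount factor is (T−C)/(T−P) with T = 36, C = 25, P = 11.
β* = (36−25)/(36−11) = 11/25.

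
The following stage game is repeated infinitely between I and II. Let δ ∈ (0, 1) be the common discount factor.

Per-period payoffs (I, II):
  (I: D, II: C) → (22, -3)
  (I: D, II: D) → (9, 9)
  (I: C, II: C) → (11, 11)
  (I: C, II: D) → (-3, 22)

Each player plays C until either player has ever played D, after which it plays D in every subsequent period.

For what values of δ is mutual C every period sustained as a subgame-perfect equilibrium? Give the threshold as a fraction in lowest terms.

11/13

Under grim trigger the critical discount factor is (T−C)/(T−P) with T = 22, C = 11, P = 9.
δ* = (22−11)/(22−9) = 11/13.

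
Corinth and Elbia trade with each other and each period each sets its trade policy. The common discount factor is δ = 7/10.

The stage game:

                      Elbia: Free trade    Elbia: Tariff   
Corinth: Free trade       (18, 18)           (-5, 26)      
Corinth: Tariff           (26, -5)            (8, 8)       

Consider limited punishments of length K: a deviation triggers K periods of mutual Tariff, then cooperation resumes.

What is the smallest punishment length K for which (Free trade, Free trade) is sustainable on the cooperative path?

Need Σ_{k=1}^{K} δ^k ≥ (26−18)/(18−8) = 0.8000 at δ = 7/10.
At K = 1 the sum is 0.7000 < 0.8000; at K = 2 it is 1.1900 ≥ 0.8000.
So the minimum punishment length is K = 2.

2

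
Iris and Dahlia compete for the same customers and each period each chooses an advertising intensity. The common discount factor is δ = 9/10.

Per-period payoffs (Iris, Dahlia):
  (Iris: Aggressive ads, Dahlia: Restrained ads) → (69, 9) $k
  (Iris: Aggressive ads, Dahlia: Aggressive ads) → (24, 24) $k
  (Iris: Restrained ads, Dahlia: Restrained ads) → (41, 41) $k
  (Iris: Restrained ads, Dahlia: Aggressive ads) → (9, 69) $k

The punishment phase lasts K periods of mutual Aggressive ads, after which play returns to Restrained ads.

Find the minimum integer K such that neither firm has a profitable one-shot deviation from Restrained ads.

2

No profitable deviation requires (41−24)(δ+…+δ^K) ≥ 69−41, i.e. δ+…+δ^K ≥ 28/17 ≈ 1.6471.
With δ = 9/10, the partial sums are K=1: 0.9000, K=2: 1.7100.
K = 2 is the first length at which the sum reaches 1.6471.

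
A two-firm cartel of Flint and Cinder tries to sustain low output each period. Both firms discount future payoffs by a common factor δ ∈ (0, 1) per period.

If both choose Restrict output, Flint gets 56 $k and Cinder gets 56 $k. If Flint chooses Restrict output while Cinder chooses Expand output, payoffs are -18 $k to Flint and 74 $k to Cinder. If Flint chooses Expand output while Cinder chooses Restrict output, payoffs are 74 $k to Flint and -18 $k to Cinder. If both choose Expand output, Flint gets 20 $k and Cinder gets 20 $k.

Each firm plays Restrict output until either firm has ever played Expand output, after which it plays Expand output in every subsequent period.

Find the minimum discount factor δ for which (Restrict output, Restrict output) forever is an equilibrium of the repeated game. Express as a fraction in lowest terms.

Under grim trigger the critical discount factor is (T−C)/(T−P) with T = 74, C = 56, P = 20.
δ* = (74−56)/(74−20) = 18/54 = 1/3.

1/3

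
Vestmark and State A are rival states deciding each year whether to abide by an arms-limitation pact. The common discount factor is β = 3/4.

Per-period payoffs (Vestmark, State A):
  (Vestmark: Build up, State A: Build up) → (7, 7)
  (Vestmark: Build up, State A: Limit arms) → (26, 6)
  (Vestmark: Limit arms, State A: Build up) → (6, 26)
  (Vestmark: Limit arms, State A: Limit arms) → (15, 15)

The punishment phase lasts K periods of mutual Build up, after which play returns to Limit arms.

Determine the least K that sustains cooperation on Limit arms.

3

IC: β(1−β^K)/(1−β) ≥ (26−15)/(15−7) = 11/8.
With β = 3/4: need 1 − β^K ≥ 11/8·(1−3/4)/(3/4), i.e. β^K ≤ 0.5417.
Since (3/4)^2 = 0.5625 and (3/4)^3 = 0.4219, the smallest such K is 3.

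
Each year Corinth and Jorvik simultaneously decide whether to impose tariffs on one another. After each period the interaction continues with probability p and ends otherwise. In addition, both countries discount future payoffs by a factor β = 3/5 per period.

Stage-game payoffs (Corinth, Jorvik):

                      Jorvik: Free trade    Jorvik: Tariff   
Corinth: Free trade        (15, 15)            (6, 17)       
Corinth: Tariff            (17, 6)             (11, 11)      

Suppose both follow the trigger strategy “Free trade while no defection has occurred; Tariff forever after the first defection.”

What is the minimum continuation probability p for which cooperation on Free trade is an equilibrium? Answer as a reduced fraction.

5/9

With continuation probability p and discount β, the effective per-period discount factor is βp.
Grim-trigger IC: βp ≥ (17−15)/(17−11) = 1/3.
So p ≥ (1/3)/(3/5) = 5/9.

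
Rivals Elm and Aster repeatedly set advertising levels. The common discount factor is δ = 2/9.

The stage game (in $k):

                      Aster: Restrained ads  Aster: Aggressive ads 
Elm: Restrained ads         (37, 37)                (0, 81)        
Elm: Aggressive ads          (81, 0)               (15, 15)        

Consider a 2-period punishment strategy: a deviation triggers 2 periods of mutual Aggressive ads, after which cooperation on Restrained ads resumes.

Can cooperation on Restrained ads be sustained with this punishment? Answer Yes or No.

Comparing payoff streams over the 3 periods until play realigns: cooperate → 37(1+δ+…+δ^2); deviate → 81 + 15(δ+…+δ^2).
Cooperation is sustained iff (37−15)(δ+…+δ^2) ≥ 81−37.
δ+…+δ^2 = 2/9·(1−(2/9)^2)/(1−2/9) = 0.2716, and (81−37)/(37−15) = 2.0000.
0.2716 < 2.0000, so cooperation is not sustainable.

No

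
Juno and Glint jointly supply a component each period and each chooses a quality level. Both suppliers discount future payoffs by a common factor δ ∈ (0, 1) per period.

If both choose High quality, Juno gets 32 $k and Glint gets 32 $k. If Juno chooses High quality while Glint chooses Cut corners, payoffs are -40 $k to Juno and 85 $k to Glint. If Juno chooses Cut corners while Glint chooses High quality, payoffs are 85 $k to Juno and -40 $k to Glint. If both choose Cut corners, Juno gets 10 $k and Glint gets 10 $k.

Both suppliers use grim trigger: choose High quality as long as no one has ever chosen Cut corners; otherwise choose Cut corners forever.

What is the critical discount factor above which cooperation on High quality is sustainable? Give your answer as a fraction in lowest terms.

One-period gain from deviating is 85 − 32 = 53. The loss is 32 − 10 = 22 in every subsequent period, with present value 22·δ/(1−δ).
Deviation is unprofitable when 22·δ/(1−δ) ≥ 53, i.e. δ/(1−δ) ≥ 53/22.
Equivalently δ ≥ 53/(53+22) = 53/75.

53/75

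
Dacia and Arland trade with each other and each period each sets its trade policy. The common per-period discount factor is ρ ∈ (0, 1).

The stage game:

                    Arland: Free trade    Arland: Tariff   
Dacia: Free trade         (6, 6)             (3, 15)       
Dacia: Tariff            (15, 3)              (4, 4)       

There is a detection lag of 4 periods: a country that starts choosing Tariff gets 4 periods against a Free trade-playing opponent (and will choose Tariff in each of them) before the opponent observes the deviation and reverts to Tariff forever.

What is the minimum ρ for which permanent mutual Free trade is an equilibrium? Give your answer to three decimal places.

0.951

The best deviation is to choose Tariff for all 4 undetected periods, earning 15 each, then 4 forever once detected.
Deviation value: 15(1−ρ^4)/(1−ρ) + 4ρ^4/(1−ρ); cooperation value: 6/(1−ρ).
IC: 6 ≥ 15(1−ρ^4) + 4ρ^4 = 15 − 11ρ^4.
So ρ^4 ≥ 9/11, giving ρ ≥ (9/11)^(1/4) ≈ 0.951.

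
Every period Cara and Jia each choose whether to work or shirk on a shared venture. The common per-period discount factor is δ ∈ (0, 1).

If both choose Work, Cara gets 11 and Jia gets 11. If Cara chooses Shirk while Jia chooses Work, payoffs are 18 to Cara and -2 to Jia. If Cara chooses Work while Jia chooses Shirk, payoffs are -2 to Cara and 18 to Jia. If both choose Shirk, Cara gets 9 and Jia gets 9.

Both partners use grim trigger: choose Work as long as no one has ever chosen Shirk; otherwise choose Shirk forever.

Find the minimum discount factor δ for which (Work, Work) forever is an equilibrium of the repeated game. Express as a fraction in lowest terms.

7/9

Under grim trigger the critical discount factor is (T−C)/(T−P) with T = 18, C = 11, P = 9.
δ* = (18−11)/(18−9) = 7/9.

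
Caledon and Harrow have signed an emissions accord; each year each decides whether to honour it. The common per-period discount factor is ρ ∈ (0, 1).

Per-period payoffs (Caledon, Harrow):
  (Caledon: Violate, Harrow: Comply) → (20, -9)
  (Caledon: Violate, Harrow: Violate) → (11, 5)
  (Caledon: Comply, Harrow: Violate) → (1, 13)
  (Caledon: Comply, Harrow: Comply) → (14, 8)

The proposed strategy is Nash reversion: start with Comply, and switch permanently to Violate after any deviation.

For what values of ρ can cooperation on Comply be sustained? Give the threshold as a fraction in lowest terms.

Caledon's threshold: (20−14)/(20−11) = 2/3.
Harrow's threshold: (13−8)/(13−5) = 5/8.
2/3 > 5/8, so Caledon binds and ρ* = 2/3.

2/3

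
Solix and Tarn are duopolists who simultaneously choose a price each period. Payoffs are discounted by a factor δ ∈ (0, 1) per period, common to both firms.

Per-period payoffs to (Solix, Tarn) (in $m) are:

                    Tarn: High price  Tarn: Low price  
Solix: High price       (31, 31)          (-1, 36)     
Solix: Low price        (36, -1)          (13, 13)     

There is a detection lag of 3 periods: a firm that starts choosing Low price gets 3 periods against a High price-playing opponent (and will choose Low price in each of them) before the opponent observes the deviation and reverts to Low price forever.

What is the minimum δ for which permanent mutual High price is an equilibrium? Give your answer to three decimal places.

A deviator earns 36 for 3 periods, then 13 forever; cooperating earns 31 forever. Multiplying the IC by (1−δ):
31 ≥ 36(1−δ^3) + 13δ^3, so 23·δ^3 ≥ 5 and δ^3 ≥ 5/23.
δ ≥ (5/23)^(1/3) ≈ 0.601.

0.601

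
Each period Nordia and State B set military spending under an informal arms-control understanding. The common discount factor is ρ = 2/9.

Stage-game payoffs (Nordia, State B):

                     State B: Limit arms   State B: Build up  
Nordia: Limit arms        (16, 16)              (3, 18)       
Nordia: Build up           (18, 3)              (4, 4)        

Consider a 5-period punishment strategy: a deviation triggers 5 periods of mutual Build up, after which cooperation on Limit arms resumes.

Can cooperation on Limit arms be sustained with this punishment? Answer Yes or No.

Comparing payoff streams over the 6 periods until play realigns: cooperate → 16(1+ρ+…+ρ^5); deviate → 18 + 4(ρ+…+ρ^5).
Cooperation is sustained iff (16−4)(ρ+…+ρ^5) ≥ 18−16.
ρ+…+ρ^5 = 2/9·(1−(2/9)^5)/(1−2/9) = 0.2856, and (18−16)/(16−4) = 0.1667.
0.2856 ≥ 0.1667, so cooperation is sustainable.

Yes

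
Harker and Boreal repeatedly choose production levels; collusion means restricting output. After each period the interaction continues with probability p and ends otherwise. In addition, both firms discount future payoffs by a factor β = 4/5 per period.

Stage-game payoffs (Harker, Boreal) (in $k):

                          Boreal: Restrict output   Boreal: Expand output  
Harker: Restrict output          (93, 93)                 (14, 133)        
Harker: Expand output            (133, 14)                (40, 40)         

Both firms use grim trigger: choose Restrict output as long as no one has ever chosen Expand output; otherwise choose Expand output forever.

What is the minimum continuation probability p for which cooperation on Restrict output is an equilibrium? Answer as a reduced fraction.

50/93

Expected continuation weight on next period's payoff is β·p = 4/5·p, which plays the role of the discount factor.
Cooperation requires 4/5·p ≥ (133−93)/(133−40) = 40/93, hence p ≥ 50/93.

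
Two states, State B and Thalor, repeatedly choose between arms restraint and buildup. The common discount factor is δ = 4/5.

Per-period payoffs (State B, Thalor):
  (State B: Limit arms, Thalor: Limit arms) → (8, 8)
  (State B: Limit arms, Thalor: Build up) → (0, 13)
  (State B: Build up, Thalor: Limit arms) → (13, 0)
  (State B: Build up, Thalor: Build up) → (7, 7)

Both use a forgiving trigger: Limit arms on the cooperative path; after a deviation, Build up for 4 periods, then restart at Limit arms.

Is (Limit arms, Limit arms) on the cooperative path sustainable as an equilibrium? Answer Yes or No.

No

Comparing payoff streams over the 5 periods until play realigns: cooperate → 8(1+δ+…+δ^4); deviate → 13 + 7(δ+…+δ^4).
Cooperation is sustained iff (8−7)(δ+…+δ^4) ≥ 13−8.
δ+…+δ^4 = 4/5·(1−(4/5)^4)/(1−4/5) = 2.3616, and (13−8)/(8−7) = 5.0000.
2.3616 < 5.0000, so cooperation is not sustainable.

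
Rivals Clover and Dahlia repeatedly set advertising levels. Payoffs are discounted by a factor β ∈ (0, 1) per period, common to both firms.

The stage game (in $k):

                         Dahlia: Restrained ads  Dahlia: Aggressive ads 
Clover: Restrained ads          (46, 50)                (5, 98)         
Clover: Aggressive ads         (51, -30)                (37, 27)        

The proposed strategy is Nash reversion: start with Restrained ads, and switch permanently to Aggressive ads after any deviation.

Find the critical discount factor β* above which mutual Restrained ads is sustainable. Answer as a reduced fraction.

For Clover: deviation gain 51−46 = 5, per-period punishment loss 46−37 = 9. IC gives β ≥ 5/14.
For Dahlia: gain 48, loss 23 per period, so β ≥ 48/71.
The tighter constraint is Dahlia's, so cooperation needs β ≥ 48/71.

48/71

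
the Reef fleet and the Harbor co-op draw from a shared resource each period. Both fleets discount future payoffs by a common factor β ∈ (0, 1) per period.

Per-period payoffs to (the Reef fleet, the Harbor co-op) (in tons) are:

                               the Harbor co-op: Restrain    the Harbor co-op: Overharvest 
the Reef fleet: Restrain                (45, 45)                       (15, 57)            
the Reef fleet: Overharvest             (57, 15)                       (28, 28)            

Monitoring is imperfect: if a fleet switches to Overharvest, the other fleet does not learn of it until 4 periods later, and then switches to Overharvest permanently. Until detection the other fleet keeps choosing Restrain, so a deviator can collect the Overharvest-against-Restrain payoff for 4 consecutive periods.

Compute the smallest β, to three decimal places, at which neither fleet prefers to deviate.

Deviating for the 4 undetected periods gains 57−45 = 12 per period over cooperation, then loses 45−28 = 17 per period forever once punishment starts.
Gain: 12(1 + β + … + β^3); loss: 17·β^4/(1−β).
No profitable deviation ⇔ 12(1−β^4) ≤ 17·β^4, i.e. β^4 ≥ 12/(12+17) = 12/29.
Hence β ≥ (12/29)^(1/4) ≈ 0.802.

0.802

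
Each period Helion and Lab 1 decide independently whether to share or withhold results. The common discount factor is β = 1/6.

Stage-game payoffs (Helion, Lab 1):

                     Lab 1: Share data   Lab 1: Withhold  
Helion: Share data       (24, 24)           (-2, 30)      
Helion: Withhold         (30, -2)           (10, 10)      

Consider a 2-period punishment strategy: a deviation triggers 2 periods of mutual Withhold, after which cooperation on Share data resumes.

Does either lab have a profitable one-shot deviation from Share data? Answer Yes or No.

Yes

A one-shot deviation gives 30 now, then 10 for 2 periods, then back to 24.
Gain from deviating: (30−24) today; loss: (24−10) in each of the next 2 periods.
No-deviation condition: (24−10)(β+…+β^2) ≥ 30−24, i.e. β+…+β^2 ≥ 3/7.
At β = 1/6: β+…+β^2 = 0.1944 < 0.4286.
So cooperation is not sustainable.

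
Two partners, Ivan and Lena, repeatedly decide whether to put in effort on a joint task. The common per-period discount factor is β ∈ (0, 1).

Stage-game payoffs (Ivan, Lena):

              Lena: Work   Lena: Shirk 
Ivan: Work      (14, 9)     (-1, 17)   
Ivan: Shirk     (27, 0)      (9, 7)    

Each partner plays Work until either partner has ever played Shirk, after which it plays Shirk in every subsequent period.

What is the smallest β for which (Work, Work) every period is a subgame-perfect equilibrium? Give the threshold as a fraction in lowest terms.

Ivan's threshold: (27−14)/(27−9) = 13/18.
Lena's threshold: (17−9)/(17−7) = 4/5.
13/18 < 4/5, so Lena binds and β* = 4/5.

4/5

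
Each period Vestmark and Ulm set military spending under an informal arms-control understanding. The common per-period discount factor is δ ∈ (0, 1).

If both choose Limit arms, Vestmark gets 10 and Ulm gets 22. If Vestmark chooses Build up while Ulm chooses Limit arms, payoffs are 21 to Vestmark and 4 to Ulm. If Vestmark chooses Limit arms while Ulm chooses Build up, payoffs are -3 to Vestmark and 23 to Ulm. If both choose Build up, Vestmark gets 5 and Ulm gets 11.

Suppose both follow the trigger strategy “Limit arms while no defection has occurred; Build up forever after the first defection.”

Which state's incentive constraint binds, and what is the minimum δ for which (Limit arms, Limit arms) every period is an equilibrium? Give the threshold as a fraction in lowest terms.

Vestmark; δ ≥ 11/16

For Vestmark: deviation gain 21−10 = 11, per-period punishment loss 10−5 = 5. IC gives δ ≥ 11/16.
For Ulm: gain 1, loss 11 per period, so δ ≥ 1/12.
The tighter constraint is Vestmark's, so cooperation needs δ ≥ 11/16.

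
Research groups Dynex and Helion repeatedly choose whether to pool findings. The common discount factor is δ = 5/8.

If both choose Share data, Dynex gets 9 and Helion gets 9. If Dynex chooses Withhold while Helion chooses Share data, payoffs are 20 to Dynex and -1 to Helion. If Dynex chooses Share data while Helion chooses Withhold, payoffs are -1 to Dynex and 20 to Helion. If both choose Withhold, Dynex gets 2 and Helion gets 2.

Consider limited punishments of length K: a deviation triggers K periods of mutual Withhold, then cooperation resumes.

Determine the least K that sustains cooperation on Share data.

IC: δ(1−δ^K)/(1−δ) ≥ (20−9)/(9−2) = 11/7.
With δ = 5/8: need 1 − δ^K ≥ 11/7·(1−5/8)/(5/8), i.e. δ^K ≤ 0.0571.
Since (5/8)^6 = 0.0596 and (5/8)^7 = 0.0373, the smallest such K is 7.

7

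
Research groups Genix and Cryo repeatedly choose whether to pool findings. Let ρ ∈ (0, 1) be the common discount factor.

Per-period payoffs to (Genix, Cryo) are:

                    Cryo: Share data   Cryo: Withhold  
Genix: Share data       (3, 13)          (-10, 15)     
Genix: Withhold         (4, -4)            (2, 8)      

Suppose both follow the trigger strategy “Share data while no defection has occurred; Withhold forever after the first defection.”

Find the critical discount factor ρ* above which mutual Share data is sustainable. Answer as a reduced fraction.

1/2

Genix: cooperation gives 3 each period; deviation gives 4 once then 2 forever.
  3/(1−ρ) ≥ 4 + 2ρ/(1−ρ) ⇒ ρ ≥ 1/2.
Cryo: cooperation gives 13 each period; deviation gives 15 once then 8 forever.
  ρ ≥ 2/7.
Both must hold, so the binding constraint is Genix's: ρ ≥ 1/2.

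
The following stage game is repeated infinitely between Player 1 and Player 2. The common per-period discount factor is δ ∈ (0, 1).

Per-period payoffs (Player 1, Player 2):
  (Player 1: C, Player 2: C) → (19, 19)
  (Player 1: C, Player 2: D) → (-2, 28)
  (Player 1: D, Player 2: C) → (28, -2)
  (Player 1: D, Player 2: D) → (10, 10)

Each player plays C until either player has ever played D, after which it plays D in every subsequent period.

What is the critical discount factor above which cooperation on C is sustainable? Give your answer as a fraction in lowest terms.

Under grim trigger the critical discount factor is (T−C)/(T−P) with T = 28, C = 19, P = 10.
δ* = (28−19)/(28−10) = 9/18 = 1/2.

1/2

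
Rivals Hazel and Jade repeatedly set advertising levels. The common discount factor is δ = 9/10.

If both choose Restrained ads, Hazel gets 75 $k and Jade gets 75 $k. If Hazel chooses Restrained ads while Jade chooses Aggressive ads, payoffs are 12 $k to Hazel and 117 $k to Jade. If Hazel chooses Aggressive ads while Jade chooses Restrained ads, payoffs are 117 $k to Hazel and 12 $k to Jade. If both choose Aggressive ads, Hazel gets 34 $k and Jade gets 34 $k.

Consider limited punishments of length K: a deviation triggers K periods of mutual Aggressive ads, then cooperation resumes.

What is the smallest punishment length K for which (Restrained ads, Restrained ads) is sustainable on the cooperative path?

IC: δ(1−δ^K)/(1−δ) ≥ (117−75)/(75−34) = 42/41.
With δ = 9/10: need 1 − δ^K ≥ 42/41·(1−9/10)/(9/10), i.e. δ^K ≤ 0.8862.
Since (9/10)^1 = 0.9000 and (9/10)^2 = 0.8100, the smallest such K is 2.

2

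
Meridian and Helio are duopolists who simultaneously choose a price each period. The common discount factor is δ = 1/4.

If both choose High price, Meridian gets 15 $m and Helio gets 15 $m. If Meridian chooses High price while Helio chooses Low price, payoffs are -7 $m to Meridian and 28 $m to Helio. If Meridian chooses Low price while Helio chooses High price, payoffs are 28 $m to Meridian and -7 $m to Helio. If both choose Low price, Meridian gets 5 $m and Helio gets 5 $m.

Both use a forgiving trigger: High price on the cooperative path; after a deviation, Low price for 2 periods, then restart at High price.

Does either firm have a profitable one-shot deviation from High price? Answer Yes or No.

A one-shot deviation gives 28 now, then 5 for 2 periods, then back to 15.
Gain from deviating: (28−15) today; loss: (15−5) in each of the next 2 periods.
No-deviation condition: (15−5)(δ+…+δ^2) ≥ 28−15, i.e. δ+…+δ^2 ≥ 13/10.
At δ = 1/4: δ+…+δ^2 = 0.3125 < 1.3000.
So cooperation is not sustainable.

Yes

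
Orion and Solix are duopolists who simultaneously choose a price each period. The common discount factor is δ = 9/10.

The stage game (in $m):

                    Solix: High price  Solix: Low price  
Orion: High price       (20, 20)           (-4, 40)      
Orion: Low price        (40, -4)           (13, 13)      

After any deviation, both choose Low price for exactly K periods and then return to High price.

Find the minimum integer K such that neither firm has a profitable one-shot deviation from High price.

IC: δ(1−δ^K)/(1−δ) ≥ (40−20)/(20−13) = 20/7.
With δ = 9/10: need 1 − δ^K ≥ 20/7·(1−9/10)/(9/10), i.e. δ^K ≤ 0.6825.
Since (9/10)^3 = 0.7290 and (9/10)^4 = 0.6561, the smallest such K is 4.

4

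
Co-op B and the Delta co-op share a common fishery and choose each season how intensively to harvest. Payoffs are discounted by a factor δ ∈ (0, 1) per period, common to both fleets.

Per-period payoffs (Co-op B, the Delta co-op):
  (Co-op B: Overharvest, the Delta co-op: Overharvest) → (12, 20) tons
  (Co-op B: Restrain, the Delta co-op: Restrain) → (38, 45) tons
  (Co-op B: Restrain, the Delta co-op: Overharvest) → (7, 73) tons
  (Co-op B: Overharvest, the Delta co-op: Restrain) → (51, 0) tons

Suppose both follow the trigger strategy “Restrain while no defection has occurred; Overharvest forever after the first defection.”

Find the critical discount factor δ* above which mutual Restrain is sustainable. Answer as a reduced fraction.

Co-op B: cooperation gives 38 each period; deviation gives 51 once then 12 forever.
  38/(1−δ) ≥ 51 + 12δ/(1−δ) ⇒ δ ≥ 13/39 = 1/3.
the Delta co-op: cooperation gives 45 each period; deviation gives 73 once then 20 forever.
  δ ≥ 28/53.
Both must hold, so the binding constraint is the Delta co-op's: δ ≥ 28/53.

28/53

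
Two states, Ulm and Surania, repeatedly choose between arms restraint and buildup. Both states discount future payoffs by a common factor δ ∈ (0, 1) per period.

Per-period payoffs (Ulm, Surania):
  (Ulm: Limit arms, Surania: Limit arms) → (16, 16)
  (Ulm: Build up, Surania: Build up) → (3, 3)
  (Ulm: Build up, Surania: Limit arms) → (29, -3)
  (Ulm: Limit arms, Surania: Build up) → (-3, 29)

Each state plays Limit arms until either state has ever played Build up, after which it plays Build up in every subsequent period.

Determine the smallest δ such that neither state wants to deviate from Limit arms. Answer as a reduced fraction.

1/2

16/(1−δ) ≥ 29 + 3δ/(1−δ)
16 ≥ 29 − 26δ
δ ≥ 13/26 = 1/2.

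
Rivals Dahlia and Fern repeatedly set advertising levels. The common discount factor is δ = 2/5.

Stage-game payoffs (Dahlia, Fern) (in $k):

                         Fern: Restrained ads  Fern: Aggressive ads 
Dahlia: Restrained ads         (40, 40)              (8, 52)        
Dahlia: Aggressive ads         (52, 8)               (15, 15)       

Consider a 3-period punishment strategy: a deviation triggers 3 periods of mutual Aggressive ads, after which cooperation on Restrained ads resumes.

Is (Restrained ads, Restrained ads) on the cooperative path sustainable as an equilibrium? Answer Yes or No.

Yes

Comparing payoff streams over the 4 periods until play realigns: cooperate → 40(1+δ+…+δ^3); deviate → 52 + 15(δ+…+δ^3).
Cooperation is sustained iff (40−15)(δ+…+δ^3) ≥ 52−40.
δ+…+δ^3 = 2/5·(1−(2/5)^3)/(1−2/5) = 0.6240, and (52−40)/(40−15) = 0.4800.
0.6240 ≥ 0.4800, so cooperation is sustainable.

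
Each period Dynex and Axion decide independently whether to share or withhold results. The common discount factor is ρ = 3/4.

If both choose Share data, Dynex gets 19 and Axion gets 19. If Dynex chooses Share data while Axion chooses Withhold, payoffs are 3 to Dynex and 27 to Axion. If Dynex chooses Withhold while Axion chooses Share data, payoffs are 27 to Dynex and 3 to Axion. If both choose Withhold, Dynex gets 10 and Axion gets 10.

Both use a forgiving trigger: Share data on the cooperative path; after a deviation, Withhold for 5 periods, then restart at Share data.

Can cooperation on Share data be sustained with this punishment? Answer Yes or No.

Yes

IC: ρ+…+ρ^5 ≥ (27−19)/(19−10) = 8/9.
At ρ = 3/4: partial sum = 2.2881 ≥ 0.8889. Cooperation sustainable.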